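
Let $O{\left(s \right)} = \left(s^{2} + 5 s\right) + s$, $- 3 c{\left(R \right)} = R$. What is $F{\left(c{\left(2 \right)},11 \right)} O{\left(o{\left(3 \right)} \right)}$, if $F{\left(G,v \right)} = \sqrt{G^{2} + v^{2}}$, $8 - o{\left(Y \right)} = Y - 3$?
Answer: $\frac{112 \sqrt{1093}}{3} \approx 1234.3$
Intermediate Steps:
$o{\left(Y \right)} = 11 - Y$ ($o{\left(Y \right)} = 8 - \left(Y - 3\right) = 8 - \left(-3 + Y\right) = 11 - Y$)
$c{\left(R \right)} = - \frac{R}{3}$
$O{\left(s \right)} = s^{2} + 6 s$
$F{\left(c{\left(2 \right)},11 \right)} O{\left(o{\left(3 \right)} \right)} = \sqrt{\left(\left(- \frac{1}{3}\right) 2\right)^{2} + 11^{2}} \left(11 - 3\right) \left(6 + \left(11 - 3\right)\right) = \sqrt{\left(- \frac{2}{3}\right)^{2} + 121} \left(11 - 3\right) \left(6 + \left(11 - 3\right)\right) = \sqrt{\frac{4}{9} + 121} \cdot 8 \left(6 + 8\right) = \sqrt{\frac{1093}{9}} \cdot 8 \cdot 14 = \frac{\sqrt{1093}}{3} \cdot 112 = \frac{112 \sqrt{1093}}{3}$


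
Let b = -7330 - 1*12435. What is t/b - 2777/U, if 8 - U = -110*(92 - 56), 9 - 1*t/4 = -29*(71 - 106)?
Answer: -38920173/78427520 ≈ -0.49626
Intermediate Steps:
t = -4024 (t = 36 - (-116)*(71 - 106) = 36 - (-116)*(-35) = 36 - 4*1015 = 36 - 4060 = -4024)
b = -19765 (b = -7330 - 12435 = -19765)
U = 3968 (U = 8 - (-110)*(92 - 56) = 8 - (-110)*36 = 8 - 1*(-3960) = 8 + 3960 = 3968)
t/b - 2777/U = -4024/(-19765) - 2777/3968 = -4024*(-1/19765) - 2777*1/3968 = 4024/19765 - 2777/3968 = -38920173/78427520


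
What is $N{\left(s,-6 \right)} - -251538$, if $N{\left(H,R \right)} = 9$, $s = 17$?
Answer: $251547$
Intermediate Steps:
$N{\left(s,-6 \right)} - -251538 = 9 - -251538 = 9 + 251538 = 251547$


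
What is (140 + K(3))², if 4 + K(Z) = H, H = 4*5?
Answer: 24336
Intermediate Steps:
H = 20
K(Z) = 16 (K(Z) = -4 + 20 = 16)
(140 + K(3))² = (140 + 16)² = 156² = 24336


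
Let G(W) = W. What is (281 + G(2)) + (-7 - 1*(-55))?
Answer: 331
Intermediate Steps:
(281 + G(2)) + (-7 - 1*(-55)) = (281 + 2) + (-7 - 1*(-55)) = 283 + (-7 + 55) = 283 + 48 = 331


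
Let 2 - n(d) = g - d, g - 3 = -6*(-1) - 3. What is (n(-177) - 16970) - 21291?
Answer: -38442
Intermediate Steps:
g = 6 (g = 3 + (-6*(-1) - 3) = 3 + (6 - 3) = 3 + 3 = 6)
n(d) = -4 + d (n(d) = 2 - (6 - d) = 2 + (-6 + d) = -4 + d)
(n(-177) - 16970) - 21291 = ((-4 - 177) - 16970) - 21291 = (-181 - 16970) - 21291 = -17151 - 21291 = -38442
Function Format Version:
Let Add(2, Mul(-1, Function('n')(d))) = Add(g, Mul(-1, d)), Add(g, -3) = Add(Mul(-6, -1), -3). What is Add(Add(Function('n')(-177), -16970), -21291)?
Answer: -38442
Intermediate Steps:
g = 6 (g = Add(3, Add(Mul(-6, -1), -3)) = Add(3, Add(6, -3)) = Add(3, 3) = 6)
Function('n')(d) = Add(-4, d) (Function('n')(d) = Add(2, Mul(-1, Add(6, Mul(-1, d)))) = Add(2, Add(-6, d)) = Add(-4, d))
Add(Add(Function('n')(-177), -16970), -21291) = Add(Add(Add(-4, -177), -16970), -21291) = Add(Add(-181, -16970), -21291) = Add(-17151, -21291) = -38442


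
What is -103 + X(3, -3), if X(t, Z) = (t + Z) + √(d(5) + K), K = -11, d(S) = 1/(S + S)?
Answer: -103 + I*√1090/10 ≈ -103.0 + 3.3015*I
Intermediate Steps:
d(S) = 1/(2*S)
X(t, Z) = Z + t + I*√1090/10 (X(t, Z) = (t + Z) + √((½)/5 - 11) = (Z + t) + √((½)*(⅕) - 11) = (Z + t) + √(⅒ - 11) = (Z + t) + √(-109/10) = (Z + t) + I*√1090/10 = Z + t + I*√1090/10)
-103 + X(3, -3) = -103 + (-3 + 3 + I*√1090/10) = -103 + I*√1090/10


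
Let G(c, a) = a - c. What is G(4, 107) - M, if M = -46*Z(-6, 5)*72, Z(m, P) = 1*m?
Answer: -19769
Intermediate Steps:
Z(m, P) = m
M = 19872 (M = -46*(-6)*72 = 276*72 = 19872)
G(4, 107) - M = (107 - 1*4) - 1*19872 = (107 - 4) - 19872 = 103 - 19872 = -19769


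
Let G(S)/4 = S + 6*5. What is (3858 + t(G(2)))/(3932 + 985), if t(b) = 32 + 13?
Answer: 1301/1639 ≈ 0.79378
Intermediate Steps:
G(S) = 120 + 4*S (G(S) = 4*(S + 6*5) = 4*(S + 30) = 4*(30 + S) = 120 + 4*S)
t(b) = 45
(3858 + t(G(2)))/(3932 + 985) = (3858 + 45)/(3932 + 985) = 3903/4917 = 3903*(1/4917) = 1301/1639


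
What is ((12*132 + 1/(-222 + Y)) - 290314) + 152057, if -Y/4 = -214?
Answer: -86650681/634 ≈ -1.3667e+5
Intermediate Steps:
Y = 856 (Y = -4*(-214) = 856)
((12*132 + 1/(-222 + Y)) - 290314) + 152057 = ((12*132 + 1/(-222 + 856)) - 290314) + 152057 = ((1584 + 1/634) - 290314) + 152057 = (1004257/634 - 290314) + 152057 = -183054819/634 + 152057 = -86650681/634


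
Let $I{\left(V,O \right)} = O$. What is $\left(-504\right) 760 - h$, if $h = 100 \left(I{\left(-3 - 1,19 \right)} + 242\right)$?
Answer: $-409140$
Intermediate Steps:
$h = 26100$ ($h = 100 \left(19 + 242\right) = 100 \cdot 261 = 26100$)
$\left(-504\right) 760 - h = \left(-504\right) 760 - 26100 = -383040 - 26100 = -409140$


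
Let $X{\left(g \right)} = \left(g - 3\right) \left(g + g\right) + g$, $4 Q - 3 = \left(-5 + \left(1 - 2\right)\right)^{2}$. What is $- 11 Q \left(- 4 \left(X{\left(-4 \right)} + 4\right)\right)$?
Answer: $24024$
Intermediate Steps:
$Q = \frac{39}{4}$ ($Q = \frac{3}{4} + \frac{\left(-5 + \left(1 - 2\right)\right)^{2}}{4} = \frac{3}{4} + \frac{\left(-5 - 1\right)^{2}}{4} = \frac{3}{4} + \frac{\left(-6\right)^{2}}{4} = \frac{3}{4} + \frac{1}{4} \cdot 36 = \frac{3}{4} + 9 = \frac{39}{4} \approx 9.75$)
$X{\left(g \right)} = g + 2 g \left(-3 + g\right)$ ($X{\left(g \right)} = \left(-3 + g\right) 2 g + g = 2 g \left(-3 + g\right) + g = g + 2 g \left(-3 + g\right)$)
$- 11 Q \left(- 4 \left(X{\left(-4 \right)} + 4\right)\right) = \left(-11\right) \frac{39}{4} \left(- 4 \left(- 4 \left(-5 + 2 \left(-4\right)\right) + 4\right)\right) = - \frac{429 \left(- 4 \left(- 4 \left(-5 - 8\right) + 4\right)\right)}{4} = - \frac{429 \left(- 4 \left(\left(-4\right) \left(-13\right) + 4\right)\right)}{4} = - \frac{429 \left(- 4 \left(52 + 4\right)\right)}{4} = - \frac{429 \left(\left(-4\right) 56\right)}{4} = \left(- \frac{429}{4}\right) \left(-224\right) = 24024$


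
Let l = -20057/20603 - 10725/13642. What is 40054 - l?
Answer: 11258317195573/281066126 ≈ 40056.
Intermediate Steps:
l = -494584769/281066126 (l = -20057*1/20603 - 10725*1/13642 = -20057/20603 - 10725/13642 = -494584769/281066126 ≈ -1.7597)
40054 - l = 40054 - 1*(-494584769/281066126) = 40054 + 494584769/281066126 = 11258317195573/281066126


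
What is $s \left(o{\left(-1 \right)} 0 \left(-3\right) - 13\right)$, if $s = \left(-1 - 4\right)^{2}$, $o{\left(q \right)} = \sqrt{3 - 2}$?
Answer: $-325$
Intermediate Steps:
$o{\left(q \right)} = 1$ ($o{\left(q \right)} = \sqrt{1} = 1$)
$s = 25$ ($s = \left(-5\right)^{2} = 25$)
$s \left(o{\left(-1 \right)} 0 \left(-3\right) - 13\right) = 25 \left(1 \cdot 0 \left(-3\right) - 13\right) = 25 \left(0 \left(-3\right) - 13\right) = 25 \left(0 - 13\right) = 25 \left(-13\right) = -325$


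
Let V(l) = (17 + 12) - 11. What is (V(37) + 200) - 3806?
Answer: -3588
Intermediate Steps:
V(l) = 18 (V(l) = 29 - 11 = 18)
(V(37) + 200) - 3806 = (18 + 200) - 3806 = 218 - 3806 = -3588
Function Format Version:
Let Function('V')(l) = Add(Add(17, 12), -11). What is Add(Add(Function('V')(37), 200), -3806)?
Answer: -3588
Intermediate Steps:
Function('V')(l) = 18 (Function('V')(l) = Add(29, -11) = 18)
Add(Add(Function('V')(37), 200), -3806) = Add(Add(18, 200), -3806) = Add(218, -3806) = -3588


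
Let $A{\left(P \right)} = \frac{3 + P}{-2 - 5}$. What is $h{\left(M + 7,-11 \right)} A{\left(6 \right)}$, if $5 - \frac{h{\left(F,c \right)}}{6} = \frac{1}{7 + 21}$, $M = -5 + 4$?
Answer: $- \frac{3753}{98} \approx -38.296$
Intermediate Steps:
$M = -1$
$h{\left(F,c \right)} = \frac{417}{14}$ ($h{\left(F,c \right)} = 30 - \frac{6}{7 + 21} = 30 - \frac{6}{28} = 30 - \frac{3}{14} = \frac{417}{14}$)
$A{\left(P \right)} = - \frac{3}{7} - \frac{P}{7}$ ($A{\left(P \right)} = \frac{3 + P}{-7} = \left(3 + P\right) \left(- \frac{1}{7}\right) = - \frac{3}{7} - \frac{P}{7}$)
$h{\left(M + 7,-11 \right)} A{\left(6 \right)} = \frac{417 \left(- \frac{3}{7} - \frac{6}{7}\right)}{14} = \frac{417}{14} \left(- \frac{9}{7}\right) = - \frac{3753}{98}$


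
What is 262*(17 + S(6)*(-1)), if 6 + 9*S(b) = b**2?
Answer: 10742/3 ≈ 3580.7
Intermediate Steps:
S(b) = -2/3 + b**2/9
262*(17 + S(6)*(-1)) = 262*(17 + (-2/3 + (1/9)*6**2)*(-1)) = 262*(17 + (-2/3 + (1/9)*36)*(-1)) = 262*(17 + (-2/3 + 4)*(-1)) = 262*(17 + (10/3)*(-1)) = 262*(17 - 10/3) = 262*(41/3) = 10742/3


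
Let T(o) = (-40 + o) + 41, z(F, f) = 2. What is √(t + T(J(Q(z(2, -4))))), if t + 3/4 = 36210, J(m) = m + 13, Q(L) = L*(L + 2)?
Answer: 5*√5797/2 ≈ 190.34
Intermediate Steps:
Q(L) = L*(2 + L)
J(m) = 13 + m
T(o) = 1 + o
t = 144837/4 (t = -¾ + 36210 = 144837/4 ≈ 36209.)
√(t + T(J(Q(z(2, -4))))) = √(144837/4 + (1 + (13 + 2*(2 + 2)))) = √(144837/4 + (1 + (13 + 2*4))) = √(144837/4 + (1 + (13 + 8))) = √(144837/4 + (1 + 21)) = √(144837/4 + 22) = √(144925/4) = 5*√5797/2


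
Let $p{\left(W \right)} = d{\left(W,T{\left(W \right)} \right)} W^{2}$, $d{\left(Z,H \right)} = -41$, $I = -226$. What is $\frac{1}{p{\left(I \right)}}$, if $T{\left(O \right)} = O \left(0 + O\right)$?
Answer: $- \frac{1}{2094116} \approx -4.7753 \cdot 10^{-7}$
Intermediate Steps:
$T{\left(O \right)} = O^{2}$ ($T{\left(O \right)} = O O = O^{2}$)
$p{\left(W \right)} = - 41 W^{2}$
$\frac{1}{p{\left(I \right)}} = \frac{1}{\left(-41\right) \left(-226\right)^{2}} = \frac{1}{\left(-41\right) 51076} = \frac{1}{-2094116} = - \frac{1}{2094116}$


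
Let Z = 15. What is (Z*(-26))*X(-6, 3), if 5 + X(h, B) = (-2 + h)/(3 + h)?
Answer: 910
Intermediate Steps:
X(h, B) = -5 + (-2 + h)/(3 + h)
(Z*(-26))*X(-6, 3) = (15*(-26))*((-17 - 4*(-6))/(3 - 6)) = -390*(-17 + 24)/(-3) = -(-130)*7 = -390*(-7/3) = 910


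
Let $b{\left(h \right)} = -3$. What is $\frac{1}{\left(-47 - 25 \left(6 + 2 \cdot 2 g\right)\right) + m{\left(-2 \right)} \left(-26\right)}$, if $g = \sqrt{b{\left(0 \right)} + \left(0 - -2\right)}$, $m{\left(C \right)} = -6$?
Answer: $- \frac{41}{11681} + \frac{100 i}{11681} \approx -0.00351 + 0.0085609 i$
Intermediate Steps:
$g = i$ ($g = \sqrt{-3 + \left(0 - -2\right)} = \sqrt{-3 + \left(0 + 2\right)} = \sqrt{-3 + 2} = \sqrt{-1} = i \approx 1.0 i$)
$\frac{1}{\left(-47 - 25 \left(6 + 2 \cdot 2 g\right)\right) + m{\left(-2 \right)} \left(-26\right)} = \frac{1}{\left(-47 - 25 \left(6 + 2 \cdot 2 i\right)\right) - -156} = \frac{1}{\left(-47 - 25 \left(6 + 4 i\right)\right) + 156} = \frac{1}{\left(-47 - \left(150 + 100 i\right)\right) + 156} = \frac{1}{\left(-197 - 100 i\right) + 156} = \frac{1}{-41 - 100 i} = \frac{-41 + 100 i}{11681}$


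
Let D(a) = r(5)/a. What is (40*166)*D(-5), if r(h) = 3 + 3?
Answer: -7968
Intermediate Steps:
r(h) = 6
D(a) = 6/a
(40*166)*D(-5) = (40*166)*(6/(-5)) = 6640*(6*(-⅕)) = 6640*(-6/5) = -7968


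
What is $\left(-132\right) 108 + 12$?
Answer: $-14244$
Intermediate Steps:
$\left(-132\right) 108 + 12 = -14256 + 12 = -14244$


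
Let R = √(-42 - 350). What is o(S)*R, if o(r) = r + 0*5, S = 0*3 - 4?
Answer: -56*I*√2 ≈ -79.196*I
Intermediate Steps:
S = -4 (S = 0 - 4 = -4)
R = 14*I*√2 (R = √(-392) = 14*I*√2 ≈ 19.799*I)
o(r) = r (o(r) = r + 0 = r)
o(S)*R = -56*I*√2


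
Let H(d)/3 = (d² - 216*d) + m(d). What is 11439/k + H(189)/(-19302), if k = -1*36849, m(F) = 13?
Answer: 18993814/39514411 ≈ 0.48068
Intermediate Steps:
H(d) = 39 - 648*d + 3*d² (H(d) = 3*((d² - 216*d) + 13) = 3*(13 + d² - 216*d) = 39 - 648*d + 3*d²)
k = -36849
11439/k + H(189)/(-19302) = 11439/(-36849) + (39 - 648*189 + 3*189²)/(-19302) = 11439*(-1/36849) + (39 - 122472 + 3*35721)*(-1/19302) = -3813/12283 + (39 - 122472 + 107163)*(-1/19302) = -3813/12283 - 15270*(-1/19302) = -3813/12283 + 2545/3217 = 18993814/39514411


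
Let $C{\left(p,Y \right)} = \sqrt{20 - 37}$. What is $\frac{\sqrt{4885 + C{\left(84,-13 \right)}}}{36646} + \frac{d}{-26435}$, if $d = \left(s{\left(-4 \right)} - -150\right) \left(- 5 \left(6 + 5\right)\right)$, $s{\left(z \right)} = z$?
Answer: $\frac{1606}{5287} + \frac{\sqrt{4885 + i \sqrt{17}}}{36646} \approx 0.30567 + 8.0489 \cdot 10^{-7} i$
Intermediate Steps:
$C{\left(p,Y \right)} = i \sqrt{17}$ ($C{\left(p,Y \right)} = \sqrt{-17} = i \sqrt{17}$)
$d = -8030$ ($d = \left(-4 - -150\right) \left(- 5 \left(6 + 5\right)\right) = \left(-4 + 150\right) \left(\left(-5\right) 11\right) = 146 \left(-55\right) = -8030$)
$\frac{\sqrt{4885 + C{\left(84,-13 \right)}}}{36646} + \frac{d}{-26435} = \frac{\sqrt{4885 + i \sqrt{17}}}{36646} - \frac{8030}{-26435} = \sqrt{4885 + i \sqrt{17}} \cdot \frac{1}{36646} - - \frac{1606}{5287} = \frac{\sqrt{4885 + i \sqrt{17}}}{36646} + \frac{1606}{5287} = \frac{1606}{5287} + \frac{\sqrt{4885 + i \sqrt{17}}}{36646}$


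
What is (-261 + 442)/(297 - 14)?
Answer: 181/283 ≈ 0.63958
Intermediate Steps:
(-261 + 442)/(297 - 14) = 181/283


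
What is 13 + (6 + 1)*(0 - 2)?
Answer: -1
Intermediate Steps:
13 + (6 + 1)*(0 - 2) = 13 + 7*(-2) = 13 - 14 = -1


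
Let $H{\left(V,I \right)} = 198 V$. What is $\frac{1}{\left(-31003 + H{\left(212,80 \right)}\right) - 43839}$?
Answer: $- \frac{1}{32866} \approx -3.0427 \cdot 10^{-5}$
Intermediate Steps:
$\frac{1}{\left(-31003 + H{\left(212,80 \right)}\right) - 43839} = \frac{1}{\left(-31003 + 198 \cdot 212\right) - 43839} = \frac{1}{\left(-31003 + 41976\right) - 43839} = \frac{1}{10973 - 43839} = \frac{1}{-32866} = - \frac{1}{32866}$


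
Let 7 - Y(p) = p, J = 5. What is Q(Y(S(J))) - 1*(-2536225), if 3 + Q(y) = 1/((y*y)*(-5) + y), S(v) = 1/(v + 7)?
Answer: 84834089534/33449 ≈ 2.5362e+6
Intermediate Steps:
S(v) = 1/(7 + v)
Y(p) = 7 - p
Q(y) = -3 + 1/(y - 5*y**2) (Q(y) = -3 + 1/((y*y)*(-5) + y) = -3 + 1/(y**2*(-5) + y) = -3 + 1/(-5*y**2 + y) = -3 + 1/(y - 5*y**2))
Q(Y(S(J))) - 1*(-2536225) = (-1 - 15*(7 - 1/(7 + 5))**2 + 3*(7 - 1/(7 + 5)))/((7 - 1/(7 + 5))*(-1 + 5*(7 - 1/(7 + 5)))) - 1*(-2536225) = (-1 - 15*(7 - 1/12)**2 + 3*(7 - 1/12))/((7 - 1/12)*(-1 + 5*(7 - 1/12))) + 2536225 = (-1 - 15*(83/12)**2 + 3*(83/12))/((83/12)*(-1 + 5*(83/12))) + 2536225 = 12*(-1 - 15*6889/144 + 83/4)/(83*(-1 + 415/12)) + 2536225 = 12*(-1 - 34445/48 + 83/4)/(83*(403/12)) + 2536225 = (12/83)*(12/403)*(-33497/48) + 2536225 = -100491/33449 + 2536225 = 84834089534/33449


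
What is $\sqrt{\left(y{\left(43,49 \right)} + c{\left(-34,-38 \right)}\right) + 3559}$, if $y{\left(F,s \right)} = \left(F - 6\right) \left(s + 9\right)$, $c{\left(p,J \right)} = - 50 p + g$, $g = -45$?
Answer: $8 \sqrt{115} \approx 85.79$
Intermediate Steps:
$c{\left(p,J \right)} = -45 - 50 p$ ($c{\left(p,J \right)} = - 50 p - 45 = -45 - 50 p$)
$y{\left(F,s \right)} = \left(-6 + F\right) \left(9 + s\right)$
$\sqrt{\left(y{\left(43,49 \right)} + c{\left(-34,-38 \right)}\right) + 3559} = \sqrt{\left(\left(-54 - 294 + 9 \cdot 43 + 43 \cdot 49\right) - -1655\right) + 3559} = \sqrt{\left(\left(-54 - 294 + 387 + 2107\right) + \left(-45 + 1700\right)\right) + 3559} = \sqrt{\left(2146 + 1655\right) + 3559} = \sqrt{3801 + 3559} = \sqrt{7360} = 8 \sqrt{115}$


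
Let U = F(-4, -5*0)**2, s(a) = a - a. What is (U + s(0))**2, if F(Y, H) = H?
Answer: 0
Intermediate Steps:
s(a) = 0
U = 0 (U = (-5*0)**2 = 0**2 = 0)
(U + s(0))**2 = (0 + 0)**2 = 0**2 = 0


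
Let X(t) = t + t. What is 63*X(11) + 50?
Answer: 1436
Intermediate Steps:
X(t) = 2*t
63*X(11) + 50 = 63*(2*11) + 50 = 63*22 + 50 = 1386 + 50 = 1436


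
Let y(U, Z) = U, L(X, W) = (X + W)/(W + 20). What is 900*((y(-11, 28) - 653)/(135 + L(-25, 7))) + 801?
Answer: -1469997/403 ≈ -3647.6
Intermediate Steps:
L(X, W) = (W + X)/(20 + W)
900*((y(-11, 28) - 653)/(135 + L(-25, 7))) + 801 = 900*((-11 - 653)/(135 + (7 - 25)/(20 + 7))) + 801 = 900*(-664/(135 - 18/27)) + 801 = 900*(-664/(135 + (1/27)*(-18))) + 801 = 900*(-664/(135 - ⅔)) + 801 = 900*(-664/403/3) + 801 = 900*(-664*3/403) + 801 = 900*(-1992/403) + 801 = -1792800/403 + 801 = -1469997/403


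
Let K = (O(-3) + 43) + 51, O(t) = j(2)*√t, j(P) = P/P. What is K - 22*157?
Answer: -3360 + I*√3 ≈ -3360.0 + 1.732*I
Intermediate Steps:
j(P) = 1
O(t) = √t (O(t) = 1*√t = √t)
K = 94 + I*√3 (K = (√(-3) + 43) + 51 = (I*√3 + 43) + 51 = (43 + I*√3) + 51 = 94 + I*√3 ≈ 94.0 + 1.732*I)
K - 22*157 = (94 + I*√3) - 22*157 = (94 + I*√3) - 3454 = -3360 + I*√3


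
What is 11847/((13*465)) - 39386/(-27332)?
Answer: 93648429/27536990 ≈ 3.4008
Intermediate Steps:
11847/((13*465)) - 39386/(-27332) = 11847/6045 - 39386*(-1/27332) = 11847*(1/6045) + 19693/13666 = 3949/2015 + 19693/13666 = 93648429/27536990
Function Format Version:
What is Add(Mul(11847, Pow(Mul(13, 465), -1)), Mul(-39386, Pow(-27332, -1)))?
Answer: Rational(93648429, 27536990) ≈ 3.4008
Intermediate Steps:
Add(Mul(11847, Pow(Mul(13, 465), -1)), Mul(-39386, Pow(-27332, -1))) = Add(Mul(11847, Pow(6045, -1)), Mul(-39386, Rational(-1, 27332))) = Add(Mul(11847, Rational(1, 6045)), Rational(19693, 13666)) = Add(Rational(3949, 2015), Rational(19693, 13666)) = Rational(93648429, 27536990)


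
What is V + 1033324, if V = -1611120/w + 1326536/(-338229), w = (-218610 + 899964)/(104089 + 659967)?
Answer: -9901261898029180/12802982337 ≈ -7.7336e+5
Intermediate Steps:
w = 340677/382028 (w = 681354/764056 = 681354*(1/764056) = 340677/382028 ≈ 0.89176)
V = -23130890818427368/12802982337 (V = -1611120/340677/382028 + 1326536/(-338229) = -1611120*382028/340677 + 1326536*(-1/338229) = -205164317120/113559 - 1326536/338229 = -23130890818427368/12802982337 ≈ -1.8067e+6)
V + 1033324 = -23130890818427368/12802982337 + 1033324 = -9901261898029180/12802982337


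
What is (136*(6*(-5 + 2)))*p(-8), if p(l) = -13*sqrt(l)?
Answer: 63648*I*sqrt(2) ≈ 90012.0*I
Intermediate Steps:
(136*(6*(-5 + 2)))*p(-8) = (136*(6*(-5 + 2)))*(-26*I*sqrt(2)) = (136*(6*(-3)))*(-26*I*sqrt(2)) = (136*(-18))*(-26*I*sqrt(2)) = -(-63648)*I*sqrt(2) = 63648*I*sqrt(2)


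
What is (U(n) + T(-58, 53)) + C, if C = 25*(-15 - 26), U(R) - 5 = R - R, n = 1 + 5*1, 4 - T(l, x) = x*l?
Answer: 2058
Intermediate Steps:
T(l, x) = 4 - l*x (T(l, x) = 4 - x*l = 4 - l*x)
n = 6 (n = 1 + 5 = 6)
U(R) = 5 (U(R) = 5 + (R - R) = 5 + 0 = 5)
C = -1025 (C = 25*(-41) = -1025)
(U(n) + T(-58, 53)) + C = (5 + (4 - 1*(-58)*53)) - 1025 = (5 + (4 + 3074)) - 1025 = (5 + 3078) - 1025 = 3083 - 1025 = 2058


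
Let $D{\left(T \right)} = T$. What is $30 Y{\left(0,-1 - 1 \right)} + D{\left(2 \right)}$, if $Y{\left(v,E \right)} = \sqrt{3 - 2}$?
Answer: $32$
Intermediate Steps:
$Y{\left(v,E \right)} = 1$ ($Y{\left(v,E \right)} = \sqrt{1} = 1$)
$30 Y{\left(0,-1 - 1 \right)} + D{\left(2 \right)} = 30 \cdot 1 + 2 = 30 + 2 = 32$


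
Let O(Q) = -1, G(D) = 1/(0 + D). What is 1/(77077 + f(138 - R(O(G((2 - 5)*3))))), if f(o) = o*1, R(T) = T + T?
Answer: 1/77217 ≈ 1.2951e-5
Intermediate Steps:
G(D) = 1/D
R(T) = 2*T
f(o) = o
1/(77077 + f(138 - R(O(G((2 - 5)*3))))) = 1/(77077 + (138 - 2*(-1))) = 1/(77077 + (138 - 1*(-2))) = 1/(77077 + (138 + 2)) = 1/(77077 + 140) = 1/77217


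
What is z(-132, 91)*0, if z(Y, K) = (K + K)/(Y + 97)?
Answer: 0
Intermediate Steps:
z(Y, K) = 2*K/(97 + Y) (z(Y, K) = (2*K)/(97 + Y) = 2*K/(97 + Y))
z(-132, 91)*0 = (2*91/(97 - 132))*0 = (2*91/(-35))*0 = (2*91*(-1/35))*0 = -26/5*0 = 0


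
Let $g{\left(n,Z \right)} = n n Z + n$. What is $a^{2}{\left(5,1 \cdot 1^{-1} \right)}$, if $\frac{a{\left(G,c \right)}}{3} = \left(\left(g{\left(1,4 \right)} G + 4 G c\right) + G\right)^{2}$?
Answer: $56250000$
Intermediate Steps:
$g{\left(n,Z \right)} = n + Z n^{2}$ ($g{\left(n,Z \right)} = n^{2} Z + n = Z n^{2} + n = n + Z n^{2}$)
$a{\left(G,c \right)} = 3 \left(6 G + 4 G c\right)^{2}$ ($a{\left(G,c \right)} = 3 \left(\left(1 \left(1 + 4 \cdot 1\right) G + 4 G c\right) + G\right)^{2} = 3 \left(\left(1 \left(1 + 4\right) G + 4 G c\right) + G\right)^{2} = 3 \left(\left(1 \cdot 5 G + 4 G c\right) + G\right)^{2} = 3 \left(\left(5 G + 4 G c\right) + G\right)^{2} = 3 \left(6 G + 4 G c\right)^{2}$)
$a^{2}{\left(5,1 \cdot 1^{-1} \right)} = \left(12 \cdot 5^{2} \left(3 + 2 \cdot 1 \cdot 1^{-1}\right)^{2}\right)^{2} = \left(12 \cdot 25 \left(3 + 2 \cdot 1 \cdot 1\right)^{2}\right)^{2} = \left(12 \cdot 25 \left(3 + 2 \cdot 1\right)^{2}\right)^{2} = \left(12 \cdot 25 \left(3 + 2\right)^{2}\right)^{2} = \left(12 \cdot 25 \cdot 5^{2}\right)^{2} = \left(12 \cdot 25 \cdot 25\right)^{2} = 7500^{2} = 56250000$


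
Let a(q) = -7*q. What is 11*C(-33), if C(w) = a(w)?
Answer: 2541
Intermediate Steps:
C(w) = -7*w
11*C(-33) = 11*(-7*(-33)) = 11*231 = 2541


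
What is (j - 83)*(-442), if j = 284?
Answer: -88842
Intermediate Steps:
(j - 83)*(-442) = (284 - 83)*(-442) = 201*(-442) = -88842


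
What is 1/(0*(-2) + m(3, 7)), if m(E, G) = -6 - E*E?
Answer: -1/15 ≈ -0.066667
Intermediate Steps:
m(E, G) = -6 - E²
1/(0*(-2) + m(3, 7)) = 1/(0*(-2) + (-6 - 1*3²)) = 1/(0 + (-6 - 1*9)) = 1/(0 + (-6 - 9)) = 1/(0 - 15) = 1/(-15) = -1/15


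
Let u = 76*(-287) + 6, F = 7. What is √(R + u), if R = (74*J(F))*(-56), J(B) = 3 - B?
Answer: I*√5230 ≈ 72.319*I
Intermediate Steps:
u = -21806 (u = -21812 + 6 = -21806)
R = 16576 (R = (74*(3 - 1*7))*(-56) = (74*(3 - 7))*(-56) = (74*(-4))*(-56) = -296*(-56) = 16576)
√(R + u) = √(16576 - 21806) = √(-5230) = I*√5230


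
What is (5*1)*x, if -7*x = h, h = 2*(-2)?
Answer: 20/7 ≈ 2.8571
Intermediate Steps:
h = -4
x = 4/7 (x = -⅐*(-4) = 4/7 ≈ 0.57143)
(5*1)*x = (5*1)*(4/7) = 5*(4/7) = 20/7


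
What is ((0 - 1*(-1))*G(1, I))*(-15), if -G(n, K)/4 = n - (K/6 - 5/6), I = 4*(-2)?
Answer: 190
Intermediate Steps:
I = -8
G(n, K) = -10/3 - 4*n + 2*K/3 (G(n, K) = -4*(n - (K/6 - 5/6)) = -4*(n - (K*(⅙) - 5*⅙)) = -4*(n - (K/6 - ⅚)) = -4*(n - (-⅚ + K/6)) = -4*(n + (⅚ - K/6)) = -4*(⅚ + n - K/6) = -10/3 - 4*n + 2*K/3)
((0 - 1*(-1))*G(1, I))*(-15) = ((0 - 1*(-1))*(-10/3 - 4*1 + (⅔)*(-8)))*(-15) = ((0 + 1)*(-10/3 - 4 - 16/3))*(-15) = (1*(-38/3))*(-15) = -38/3*(-15) = 190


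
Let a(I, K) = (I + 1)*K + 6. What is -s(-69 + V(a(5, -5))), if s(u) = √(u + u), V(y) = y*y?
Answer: -13*√6 ≈ -31.843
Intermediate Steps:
a(I, K) = 6 + K*(1 + I) (a(I, K) = (1 + I)*K + 6 = K*(1 + I) + 6 = 6 + K*(1 + I))
V(y) = y²
s(u) = √2*√u (s(u) = √(2*u) = √2*√u)
-s(-69 + V(a(5, -5))) = -√2*√(-69 + (6 - 5 + 5*(-5))²) = -√2*√(-69 + (6 - 5 - 25)²) = -√2*√(-69 + (-24)²) = -√2*√(-69 + 576) = -√2*√507 = -√2*13*√3 = -13*√6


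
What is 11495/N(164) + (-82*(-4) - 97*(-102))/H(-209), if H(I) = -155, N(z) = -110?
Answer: -52839/310 ≈ -170.45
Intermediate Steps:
11495/N(164) + (-82*(-4) - 97*(-102))/H(-209) = 11495/(-110) + (-82*(-4) - 97*(-102))/(-155) = 11495*(-1/110) + (328 + 9894)*(-1/155) = -209/2 + 10222*(-1/155) = -209/2 - 10222/155 = -52839/310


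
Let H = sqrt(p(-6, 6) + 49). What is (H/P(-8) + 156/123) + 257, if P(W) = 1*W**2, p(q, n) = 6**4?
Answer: 10589/41 + sqrt(1345)/64 ≈ 258.84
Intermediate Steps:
p(q, n) = 1296
P(W) = W**2
H = sqrt(1345) (H = sqrt(1296 + 49) = sqrt(1345) ≈ 36.674)
(H/P(-8) + 156/123) + 257 = (sqrt(1345)/((-8)**2) + 156/123) + 257 = (sqrt(1345)/64 + 156*(1/123)) + 257 = (sqrt(1345)*(1/64) + 52/41) + 257 = (sqrt(1345)/64 + 52/41) + 257 = (52/41 + sqrt(1345)/64) + 257 = 10589/41 + sqrt(1345)/64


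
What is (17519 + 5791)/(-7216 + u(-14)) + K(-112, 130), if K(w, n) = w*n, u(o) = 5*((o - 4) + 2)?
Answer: -17708845/1216 ≈ -14563.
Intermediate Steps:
u(o) = -10 + 5*o (u(o) = 5*((-4 + o) + 2) = 5*(-2 + o) = -10 + 5*o)
K(w, n) = n*w
(17519 + 5791)/(-7216 + u(-14)) + K(-112, 130) = (17519 + 5791)/(-7216 + (-10 + 5*(-14))) + 130*(-112) = 23310/(-7216 + (-10 - 70)) - 14560 = 23310/(-7216 - 80) - 14560 = 23310/(-7296) - 14560 = 23310*(-1/7296) - 14560 = -3885/1216 - 14560 = -17708845/1216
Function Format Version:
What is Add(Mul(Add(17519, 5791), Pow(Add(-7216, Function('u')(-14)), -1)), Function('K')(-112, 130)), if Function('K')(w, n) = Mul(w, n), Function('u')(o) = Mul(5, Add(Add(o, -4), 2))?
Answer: Rational(-17708845, 1216) ≈ -14563.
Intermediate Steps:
Function('u')(o) = Add(-10, Mul(5, o)) (Function('u')(o) = Mul(5, Add(Add(-4, o), 2)) = Mul(5, Add(-2, o)) = Add(-10, Mul(5, o)))
Function('K')(w, n) = Mul(n, w)
Add(Mul(Add(17519, 5791), Pow(Add(-7216, Function('u')(-14)), -1)), Function('K')(-112, 130)) = Add(Mul(Add(17519, 5791), Pow(Add(-7216, Add(-10, Mul(5, -14))), -1)), Mul(130, -112)) = Add(Mul(23310, Pow(Add(-7216, Add(-10, -70)), -1)), -14560) = Add(Mul(23310, Pow(Add(-7216, -80), -1)), -14560) = Add(Mul(23310, Pow(-7296, -1)), -14560) = Add(Mul(23310, Rational(-1, 7296)), -14560) = Add(Rational(-3885, 1216), -14560) = Rational(-17708845, 1216)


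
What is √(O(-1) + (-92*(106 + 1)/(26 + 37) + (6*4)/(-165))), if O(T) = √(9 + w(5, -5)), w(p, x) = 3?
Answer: √(-208640740 + 2668050*√3)/1155 ≈ 12.367*I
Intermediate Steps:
O(T) = 2*√3 (O(T) = √(9 + 3) = √12 = 2*√3)
√(O(-1) + (-92*(106 + 1)/(26 + 37) + (6*4)/(-165))) = √(2*√3 + (-92*(106 + 1)/(26 + 37) + (6*4)/(-165))) = √(2*√3 + (-92/(63/107) + 24*(-1/165))) = √(2*√3 + (-92/(63*(1/107)) - 8/55)) = √(2*√3 + (-92/63/107 - 8/55)) = √(2*√3 + (-92*107/63 - 8/55)) = √(2*√3 + (-9844/63 - 8/55)) = √(2*√3 - 541924/3465) = √(-541924/3465 + 2*√3)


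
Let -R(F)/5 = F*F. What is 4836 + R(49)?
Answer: -7169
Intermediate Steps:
R(F) = -5*F² (R(F) = -5*F*F = -5*F²)
4836 + R(49) = 4836 - 5*49² = 4836 - 5*2401 = 4836 - 12005 = -7169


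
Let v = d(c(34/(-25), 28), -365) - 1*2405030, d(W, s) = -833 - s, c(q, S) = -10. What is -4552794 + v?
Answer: -6958292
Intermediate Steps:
v = -2405498 (v = (-833 - 1*(-365)) - 1*2405030 = (-833 + 365) - 2405030 = -468 - 2405030 = -2405498)
-4552794 + v = -4552794 - 2405498 = -6958292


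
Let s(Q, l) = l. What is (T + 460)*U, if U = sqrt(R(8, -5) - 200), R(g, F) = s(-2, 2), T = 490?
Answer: 2850*I*sqrt(22) ≈ 13368.0*I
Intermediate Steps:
R(g, F) = 2
U = 3*I*sqrt(22) (U = sqrt(2 - 200) = sqrt(-198) = 3*I*sqrt(22) ≈ 14.071*I)
(T + 460)*U = (490 + 460)*(3*I*sqrt(22)) = 950*(3*I*sqrt(22)) = 2850*I*sqrt(22)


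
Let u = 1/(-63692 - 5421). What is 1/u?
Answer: -69113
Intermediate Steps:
u = -1/69113 (u = 1/(-69113) = -1/69113 ≈ -1.4469e-5)
1/u = 1/(-1/69113) = -69113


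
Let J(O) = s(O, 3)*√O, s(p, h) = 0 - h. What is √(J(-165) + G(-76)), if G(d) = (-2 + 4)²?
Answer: √(4 - 3*I*√165) ≈ 4.6229 - 4.1679*I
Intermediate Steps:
s(p, h) = -h
G(d) = 4 (G(d) = 2² = 4)
J(O) = -3*√O (J(O) = (-1*3)*√O = -3*√O)
√(J(-165) + G(-76)) = √(-3*I*√165 + 4) = √(4 - 3*I*√165)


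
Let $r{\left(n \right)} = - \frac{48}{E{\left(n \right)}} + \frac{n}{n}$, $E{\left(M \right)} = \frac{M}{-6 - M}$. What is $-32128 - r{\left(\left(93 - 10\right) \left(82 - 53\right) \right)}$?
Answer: $- \frac{77450327}{2407} \approx -32177.0$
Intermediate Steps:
$r{\left(n \right)} = 1 + \frac{48 \left(6 + n\right)}{n}$ ($r{\left(n \right)} = - \frac{48}{\left(-1\right) n \frac{1}{6 + n}} + \frac{n}{n} = - 48 \left(- \frac{6 + n}{n}\right) + 1 = \frac{48 \left(6 + n\right)}{n} + 1 = 1 + \frac{48 \left(6 + n\right)}{n}$)
$-32128 - r{\left(\left(93 - 10\right) \left(82 - 53\right) \right)} = -32128 - \left(49 + \frac{288}{\left(93 - 10\right) \left(82 - 53\right)}\right) = -32128 - \left(49 + \frac{288}{83 \cdot 29}\right) = -32128 - \left(49 + \frac{288}{2407}\right) = -32128 - \frac{118231}{2407} = - \frac{77450327}{2407}$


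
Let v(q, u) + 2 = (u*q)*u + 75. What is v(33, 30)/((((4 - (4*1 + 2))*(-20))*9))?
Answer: 29773/360 ≈ 82.703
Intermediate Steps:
v(q, u) = 73 + q*u² (v(q, u) = -2 + ((u*q)*u + 75) = -2 + ((q*u)*u + 75) = -2 + (q*u² + 75) = -2 + (75 + q*u²) = 73 + q*u²)
v(33, 30)/((((4 - (4*1 + 2))*(-20))*9)) = (73 + 33*30²)/((((4 - (4*1 + 2))*(-20))*9)) = (73 + 33*900)/((((4 - (4 + 2))*(-20))*9)) = (73 + 29700)/((((4 - 1*6)*(-20))*9)) = 29773/((((4 - 6)*(-20))*9)) = 29773/((-2*(-20)*9)) = 29773/((40*9)) = 29773/360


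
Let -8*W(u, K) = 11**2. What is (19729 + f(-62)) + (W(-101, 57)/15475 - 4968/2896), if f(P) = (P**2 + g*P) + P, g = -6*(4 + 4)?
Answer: 593476936799/22407800 ≈ 26485.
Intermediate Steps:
W(u, K) = -121/8 (W(u, K) = -1/8*11**2 = -1/8*121 = -121/8)
g = -48 (g = -6*8 = -48)
f(P) = P**2 - 47*P (f(P) = (P**2 - 48*P) + P = P**2 - 47*P)
(19729 + f(-62)) + (W(-101, 57)/15475 - 4968/2896) = (19729 - 62*(-47 - 62)) + (-121/8/15475 - 4968/2896) = (19729 - 62*(-109)) + (-121/8*1/15475 - 4968*1/2896) = (19729 + 6758) + (-121/123800 - 621/362) = 26487 - 38461801/22407800 = 593476936799/22407800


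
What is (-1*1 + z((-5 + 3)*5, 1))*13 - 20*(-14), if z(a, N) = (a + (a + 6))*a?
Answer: 2087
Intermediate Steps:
z(a, N) = a*(6 + 2*a) (z(a, N) = (a + (6 + a))*a = (6 + 2*a)*a = a*(6 + 2*a))
(-1*1 + z((-5 + 3)*5, 1))*13 - 20*(-14) = (-1*1 + 2*((-5 + 3)*5)*(3 + (-5 + 3)*5))*13 - 20*(-14) = (-1 + 2*(-2*5)*(3 - 2*5))*13 + 280 = (-1 + 2*(-10)*(3 - 10))*13 + 280 = (-1 + 2*(-10)*(-7))*13 + 280 = (-1 + 140)*13 + 280 = 139*13 + 280 = 1807 + 280 = 2087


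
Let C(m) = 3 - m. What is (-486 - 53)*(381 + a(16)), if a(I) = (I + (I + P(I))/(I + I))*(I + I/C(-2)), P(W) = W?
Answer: -1906443/5 ≈ -3.8129e+5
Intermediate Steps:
a(I) = 6*I*(1 + I)/5 (a(I) = (I + (I + I)/(I + I))*(I + I/(3 - 1*(-2))) = (I + (2*I)/((2*I)))*(I + I/(3 + 2)) = (I + (2*I)*(1/(2*I)))*(I + I/5) = (I + 1)*(I + I*(⅕)) = (1 + I)*(I + I/5) = (1 + I)*(6*I/5) = 6*I*(1 + I)/5)
(-486 - 53)*(381 + a(16)) = (-486 - 53)*(381 + (6/5)*16*(1 + 16)) = -539*(381 + (6/5)*16*17) = -539*(381 + 1632/5) = -539*3537/5 = -1906443/5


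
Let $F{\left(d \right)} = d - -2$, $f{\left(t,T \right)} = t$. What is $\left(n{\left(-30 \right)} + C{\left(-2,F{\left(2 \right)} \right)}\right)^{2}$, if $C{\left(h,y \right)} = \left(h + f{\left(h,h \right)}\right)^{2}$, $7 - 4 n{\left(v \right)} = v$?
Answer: $\frac{10201}{16} \approx 637.56$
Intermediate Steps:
$n{\left(v \right)} = \frac{7}{4} - \frac{v}{4}$
$F{\left(d \right)} = 2 + d$ ($F{\left(d \right)} = d + 2 = 2 + d$)
$C{\left(h,y \right)} = 4 h^{2}$ ($C{\left(h,y \right)} = \left(h + h\right)^{2} = \left(2 h\right)^{2} = 4 h^{2}$)
$\left(n{\left(-30 \right)} + C{\left(-2,F{\left(2 \right)} \right)}\right)^{2} = \left(\left(\frac{7}{4} - - \frac{15}{2}\right) + 4 \left(-2\right)^{2}\right)^{2} = \left(\left(\frac{7}{4} + \frac{15}{2}\right) + 4 \cdot 4\right)^{2} = \left(\frac{37}{4} + 16\right)^{2} = \left(\frac{101}{4}\right)^{2} = \frac{10201}{16}$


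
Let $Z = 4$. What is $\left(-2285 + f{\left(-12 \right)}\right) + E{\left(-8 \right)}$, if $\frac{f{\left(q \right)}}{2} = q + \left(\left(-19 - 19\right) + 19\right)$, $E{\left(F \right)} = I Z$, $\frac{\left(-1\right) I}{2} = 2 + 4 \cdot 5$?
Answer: $-2523$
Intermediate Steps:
$I = -44$ ($I = - 2 \left(2 + 4 \cdot 5\right) = - 2 \left(2 + 20\right) = \left(-2\right) 22 = -44$)
$E{\left(F \right)} = -176$ ($E{\left(F \right)} = \left(-44\right) 4 = -176$)
$f{\left(q \right)} = -38 + 2 q$ ($f{\left(q \right)} = 2 \left(q + \left(\left(-19 - 19\right) + 19\right)\right) = 2 \left(q + \left(-38 + 19\right)\right) = 2 \left(q - 19\right) = 2 \left(-19 + q\right) = -38 + 2 q$)
$\left(-2285 + f{\left(-12 \right)}\right) + E{\left(-8 \right)} = \left(-2285 + \left(-38 + 2 \left(-12\right)\right)\right) - 176 = \left(-2285 - 62\right) - 176 = -2347 - 176 = -2523$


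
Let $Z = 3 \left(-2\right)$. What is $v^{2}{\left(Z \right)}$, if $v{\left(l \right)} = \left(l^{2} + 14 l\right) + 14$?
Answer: $1156$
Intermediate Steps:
$Z = -6$
$v{\left(l \right)} = 14 + l^{2} + 14 l$
$v^{2}{\left(Z \right)} = \left(14 + \left(-6\right)^{2} + 14 \left(-6\right)\right)^{2} = \left(14 + 36 - 84\right)^{2} = \left(-34\right)^{2} = 1156$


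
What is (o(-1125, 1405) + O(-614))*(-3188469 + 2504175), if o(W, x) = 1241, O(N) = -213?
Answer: -703454232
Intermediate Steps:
(o(-1125, 1405) + O(-614))*(-3188469 + 2504175) = (1241 - 213)*(-3188469 + 2504175) = 1028*(-684294) = -703454232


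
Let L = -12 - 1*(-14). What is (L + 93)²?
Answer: 9025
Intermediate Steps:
L = 2 (L = -12 + 14 = 2)
(L + 93)² = (2 + 93)² = 95² = 9025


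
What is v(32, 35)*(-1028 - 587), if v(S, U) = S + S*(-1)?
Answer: 0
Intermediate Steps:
v(S, U) = 0 (v(S, U) = S - S = 0)
v(32, 35)*(-1028 - 587) = 0*(-1028 - 587) = 0*(-1615) = 0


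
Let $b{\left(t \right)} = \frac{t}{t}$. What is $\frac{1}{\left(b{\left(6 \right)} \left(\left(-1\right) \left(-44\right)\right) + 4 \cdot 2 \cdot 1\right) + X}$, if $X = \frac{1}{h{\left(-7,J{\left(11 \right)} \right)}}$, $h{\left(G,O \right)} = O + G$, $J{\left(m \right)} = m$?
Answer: $\frac{4}{209} \approx 0.019139$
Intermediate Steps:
$b{\left(t \right)} = 1$
$h{\left(G,O \right)} = G + O$
$X = \frac{1}{4}$ ($X = \frac{1}{-7 + 11} = \frac{1}{4} \approx 0.25$)
$\frac{1}{\left(b{\left(6 \right)} \left(\left(-1\right) \left(-44\right)\right) + 4 \cdot 2 \cdot 1\right) + X} = \frac{1}{\left(1 \left(\left(-1\right) \left(-44\right)\right) + 4 \cdot 2 \cdot 1\right) + \frac{1}{4}} = \frac{1}{\left(1 \cdot 44 + 8 \cdot 1\right) + \frac{1}{4}} = \frac{1}{\left(44 + 8\right) + \frac{1}{4}} = \frac{1}{52 + \frac{1}{4}} = \frac{1}{\frac{209}{4}} = \frac{4}{209}$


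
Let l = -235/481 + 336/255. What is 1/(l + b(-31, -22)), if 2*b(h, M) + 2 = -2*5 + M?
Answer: -40885/661148 ≈ -0.061839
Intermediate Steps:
b(h, M) = -6 + M/2 (b(h, M) = -1 + (-2*5 + M)/2 = -1 + (-10 + M)/2 = -1 + (-5 + M/2) = -6 + M/2)
l = 33897/40885 (l = -235*1/481 + 336*(1/255) = -235/481 + 112/85 = 33897/40885 ≈ 0.82908)
1/(l + b(-31, -22)) = 1/(33897/40885 + (-6 + (1/2)*(-22))) = 1/(33897/40885 + (-6 - 11)) = 1/(33897/40885 - 17) = 1/(-661148/40885) = -40885/661148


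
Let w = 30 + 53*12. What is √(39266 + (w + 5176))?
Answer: 6*√1253 ≈ 212.39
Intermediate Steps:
w = 666 (w = 30 + 636 = 666)
√(39266 + (w + 5176)) = √(39266 + (666 + 5176)) = √(39266 + 5842) = √45108 = 6*√1253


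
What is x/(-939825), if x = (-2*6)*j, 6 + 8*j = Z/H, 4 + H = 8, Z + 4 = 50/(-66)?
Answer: -949/82704600 ≈ -1.1475e-5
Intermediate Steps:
Z = -157/33 (Z = -4 + 50/(-66) = -4 + 50*(-1/66) = -4 - 25/33 = -157/33 ≈ -4.7576)
H = 4 (H = -4 + 8 = 4)
j = -949/1056 (j = -¾ + (-157/33/4)/8 = -¾ + (-157/33*¼)/8 = -¾ + (⅛)*(-157/132) = -¾ - 157/1056 = -949/1056 ≈ -0.89867)
x = 949/88 (x = -2*6*(-949/1056) = -12*(-949/1056) = 949/88 ≈ 10.784)
x/(-939825) = (949/88)/(-939825) = (949/88)*(-1/939825) = -949/82704600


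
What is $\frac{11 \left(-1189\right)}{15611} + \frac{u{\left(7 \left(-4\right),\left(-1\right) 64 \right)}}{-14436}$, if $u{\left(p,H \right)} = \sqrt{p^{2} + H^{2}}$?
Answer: $- \frac{13079}{15611} - \frac{\sqrt{305}}{3609} \approx -0.84265$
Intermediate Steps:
$u{\left(p,H \right)} = \sqrt{H^{2} + p^{2}}$
$\frac{11 \left(-1189\right)}{15611} + \frac{u{\left(7 \left(-4\right),\left(-1\right) 64 \right)}}{-14436} = \frac{11 \left(-1189\right)}{15611} + \frac{\sqrt{\left(\left(-1\right) 64\right)^{2} + \left(7 \left(-4\right)\right)^{2}}}{-14436} = \left(-13079\right) \frac{1}{15611} + \sqrt{\left(-64\right)^{2} + \left(-28\right)^{2}} \left(- \frac{1}{14436}\right) = - \frac{13079}{15611} + \sqrt{4096 + 784} \left(- \frac{1}{14436}\right) = - \frac{13079}{15611} + \sqrt{4880} \left(- \frac{1}{14436}\right) = - \frac{13079}{15611} + 4 \sqrt{305} \left(- \frac{1}{14436}\right) = - \frac{13079}{15611} - \frac{\sqrt{305}}{3609}$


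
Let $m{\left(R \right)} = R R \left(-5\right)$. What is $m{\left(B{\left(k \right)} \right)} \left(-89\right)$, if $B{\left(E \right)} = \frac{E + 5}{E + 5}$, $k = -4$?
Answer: $445$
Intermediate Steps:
$B{\left(E \right)} = 1$ ($B{\left(E \right)} = \frac{5 + E}{5 + E} = 1$)
$m{\left(R \right)} = - 5 R^{2}$ ($m{\left(R \right)} = R^{2} \left(-5\right) = - 5 R^{2}$)
$m{\left(B{\left(k \right)} \right)} \left(-89\right) = - 5 \cdot 1^{2} \left(-89\right) = \left(-5\right) 1 \left(-89\right) = \left(-5\right) \left(-89\right) = 445$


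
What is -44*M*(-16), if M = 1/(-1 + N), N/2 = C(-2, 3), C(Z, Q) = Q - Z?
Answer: 704/9 ≈ 78.222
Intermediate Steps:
N = 10 (N = 2*(3 - 1*(-2)) = 2*(3 + 2) = 2*5 = 10)
M = 1/9 (M = 1/(-1 + 10) = 1/9 ≈ 0.11111)
-44*M*(-16) = -44*1/9*(-16) = -44/9*(-16) = 704/9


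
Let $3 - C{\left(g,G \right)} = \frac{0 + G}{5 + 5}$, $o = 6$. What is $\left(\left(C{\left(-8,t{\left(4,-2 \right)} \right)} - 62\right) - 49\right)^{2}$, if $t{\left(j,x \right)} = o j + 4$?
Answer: $\frac{306916}{25} \approx 12277.0$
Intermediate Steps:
$t{\left(j,x \right)} = 4 + 6 j$ ($t{\left(j,x \right)} = 6 j + 4 = 4 + 6 j$)
$C{\left(g,G \right)} = 3 - \frac{G}{10}$ ($C{\left(g,G \right)} = 3 - \frac{0 + G}{5 + 5} = 3 - \frac{G}{10}$)
$\left(\left(C{\left(-8,t{\left(4,-2 \right)} \right)} - 62\right) - 49\right)^{2} = \left(\left(\left(3 - \frac{4 + 6 \cdot 4}{10}\right) - 62\right) - 49\right)^{2} = \left(\left(\left(3 - \frac{4 + 24}{10}\right) - 62\right) - 49\right)^{2} = \left(\left(\left(3 - \frac{14}{5}\right) - 62\right) - 49\right)^{2} = \left(\left(\frac{1}{5} - 62\right) - 49\right)^{2} = \left(- \frac{309}{5} - 49\right)^{2} = \left(- \frac{554}{5}\right)^{2} = \frac{306916}{25}$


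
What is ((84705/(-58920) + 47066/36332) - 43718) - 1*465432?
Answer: -18165470992489/35678024 ≈ -5.0915e+5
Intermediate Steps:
((84705/(-58920) + 47066/36332) - 43718) - 1*465432 = ((84705*(-1/58920) + 47066*(1/36332)) - 43718) - 465432 = ((-5647/3928 + 23533/18166) - 43718) - 465432 = (-5072889/35678024 - 43718) - 465432 = -1559776926121/35678024 - 465432 = -18165470992489/35678024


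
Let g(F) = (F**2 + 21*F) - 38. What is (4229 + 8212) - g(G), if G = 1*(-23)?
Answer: 12433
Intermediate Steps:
G = -23
g(F) = -38 + F**2 + 21*F
(4229 + 8212) - g(G) = (4229 + 8212) - (-38 + (-23)**2 + 21*(-23)) = 12441 - (-38 + 529 - 483) = 12441 - 1*8 = 12441 - 8 = 12433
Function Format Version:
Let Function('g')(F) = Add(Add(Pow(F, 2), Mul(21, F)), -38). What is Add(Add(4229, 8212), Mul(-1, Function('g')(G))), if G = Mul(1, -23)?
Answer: 12433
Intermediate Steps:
G = -23
Function('g')(F) = Add(-38, Pow(F, 2), Mul(21, F))
Add(Add(4229, 8212), Mul(-1, Function('g')(G))) = Add(Add(4229, 8212), Mul(-1, Add(-38, Pow(-23, 2), Mul(21, -23)))) = Add(12441, Mul(-1, Add(-38, 529, -483))) = Add(12441, Mul(-1, 8)) = Add(12441, -8) = 12433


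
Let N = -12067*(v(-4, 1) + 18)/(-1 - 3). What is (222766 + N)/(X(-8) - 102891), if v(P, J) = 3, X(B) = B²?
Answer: -1144471/411308 ≈ -2.7825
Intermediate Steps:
N = 253407/4 (N = -12067*(3 + 18)/(-1 - 3) = -253407/(-4) = -253407*(-1)/4 = -12067*(-21/4) = 253407/4 ≈ 63352.)
(222766 + N)/(X(-8) - 102891) = (222766 + 253407/4)/((-8)² - 102891) = 1144471/(4*(64 - 102891)) = (1144471/4)/(-102827) = (1144471/4)*(-1/102827) = -1144471/411308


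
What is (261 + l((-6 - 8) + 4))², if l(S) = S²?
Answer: 130321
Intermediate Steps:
(261 + l((-6 - 8) + 4))² = (261 + ((-6 - 8) + 4)²)² = (261 + (-14 + 4)²)² = (261 + (-10)²)² = (261 + 100)² = 361² = 130321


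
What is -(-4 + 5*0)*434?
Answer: 1736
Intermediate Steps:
-(-4 + 5*0)*434 = -(-4 + 0)*434 = -1*(-4)*434 = 4*434 = 1736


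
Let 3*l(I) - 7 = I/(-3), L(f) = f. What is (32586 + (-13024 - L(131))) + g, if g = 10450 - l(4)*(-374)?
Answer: 275287/9 ≈ 30587.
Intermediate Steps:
l(I) = 7/3 - I/9 (l(I) = 7/3 + (I/(-3))/3 = 7/3 + (I*(-1/3))/3 = 7/3 + (-I/3)/3 = 7/3 - I/9)
g = 100408/9 (g = 10450 - (7/3 - 1/9*4)*(-374) = 10450 - (7/3 - 4/9)*(-374) = 10450 - 17*(-374)/9 = 10450 - 1*(-6358/9) = 10450 + 6358/9 = 100408/9 ≈ 11156.)
(32586 + (-13024 - L(131))) + g = (32586 + (-13024 - 1*131)) + 100408/9 = (32586 + (-13024 - 131)) + 100408/9 = (32586 - 13155) + 100408/9 = 19431 + 100408/9 = 275287/9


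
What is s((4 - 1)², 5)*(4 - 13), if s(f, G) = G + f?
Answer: -126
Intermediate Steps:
s((4 - 1)², 5)*(4 - 13) = (5 + (4 - 1)²)*(4 - 13) = (5 + 3²)*(-9) = (5 + 9)*(-9) = 14*(-9) = -126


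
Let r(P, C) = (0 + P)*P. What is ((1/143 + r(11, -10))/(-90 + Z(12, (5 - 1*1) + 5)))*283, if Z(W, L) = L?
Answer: -1632344/3861 ≈ -422.78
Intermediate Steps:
r(P, C) = P² (r(P, C) = P*P = P²)
((1/143 + r(11, -10))/(-90 + Z(12, (5 - 1*1) + 5)))*283 = ((1/143 + 11²)/(-90 + ((5 - 1*1) + 5)))*283 = ((1/143 + 121)/(-90 + ((5 - 1) + 5)))*283 = (17304/(143*(-90 + (4 + 5))))*283 = (17304/(143*(-90 + 9)))*283 = ((17304/143)/(-81))*283 = ((17304/143)*(-1/81))*283 = -5768/3861*283 = -1632344/3861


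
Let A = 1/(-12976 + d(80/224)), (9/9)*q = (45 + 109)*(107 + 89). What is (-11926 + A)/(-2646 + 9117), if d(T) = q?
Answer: -205222607/111352968 ≈ -1.8430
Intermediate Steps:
q = 30184 (q = (45 + 109)*(107 + 89) = 154*196 = 30184)
d(T) = 30184
A = 1/17208 (A = 1/(-12976 + 30184) = 1/17208 ≈ 5.8112e-5)
(-11926 + A)/(-2646 + 9117) = (-11926 + 1/17208)/(-2646 + 9117) = -205222607/17208/6471 = -205222607/17208*1/6471 = -205222607/111352968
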